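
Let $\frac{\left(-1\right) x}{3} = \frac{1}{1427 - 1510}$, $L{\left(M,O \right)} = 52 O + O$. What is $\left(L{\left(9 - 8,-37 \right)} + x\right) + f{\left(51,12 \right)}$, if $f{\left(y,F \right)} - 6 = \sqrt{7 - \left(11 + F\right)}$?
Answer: $- \frac{162262}{83} + 4 i \approx -1955.0 + 4.0 i$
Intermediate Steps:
$f{\left(y,F \right)} = 6 + \sqrt{-4 - F}$ ($f{\left(y,F \right)} = 6 + \sqrt{7 - \left(11 + F\right)} = 6 + \sqrt{-4 - F}$)
$L{\left(M,O \right)} = 53 O$
$x = \frac{3}{83}$ ($x = - \frac{3}{1427 - 1510} = - \frac{3}{-83} = \left(-3\right) \left(- \frac{1}{83}\right) = \frac{3}{83} \approx 0.036145$)
$\left(L{\left(9 - 8,-37 \right)} + x\right) + f{\left(51,12 \right)} = \left(53 \left(-37\right) + \frac{3}{83}\right) + \left(6 + \sqrt{-4 - 12}\right) = \left(-1961 + \frac{3}{83}\right) + \left(6 + \sqrt{-4 - 12}\right) = - \frac{162760}{83} + \left(6 + \sqrt{-16}\right) = - \frac{162760}{83} + \left(6 + 4 i\right) = - \frac{162262}{83} + 4 i$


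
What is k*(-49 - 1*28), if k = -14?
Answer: 1078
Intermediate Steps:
k*(-49 - 1*28) = -14*(-49 - 1*28) = -14*(-49 - 28) = -14*(-77) = 1078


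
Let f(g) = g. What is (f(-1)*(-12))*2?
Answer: 24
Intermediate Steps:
(f(-1)*(-12))*2 = -1*(-12)*2 = 12*2 = 24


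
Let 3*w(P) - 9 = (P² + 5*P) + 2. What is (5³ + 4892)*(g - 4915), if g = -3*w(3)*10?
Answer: -26414505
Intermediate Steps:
w(P) = 11/3 + P²/3 + 5*P/3 (w(P) = 3 + ((P² + 5*P) + 2)/3 = 3 + (2 + P² + 5*P)/3 = 3 + (⅔ + P²/3 + 5*P/3) = 11/3 + P²/3 + 5*P/3)
g = -350 (g = -3*(11/3 + (⅓)*3² + (5/3)*3)*10 = -3*(11/3 + (⅓)*9 + 5)*10 = -3*(11/3 + 3 + 5)*10 = -3*35/3*10 = -35*10 = -350)
(5³ + 4892)*(g - 4915) = (5³ + 4892)*(-350 - 4915) = (125 + 4892)*(-5265) = 5017*(-5265) = -26414505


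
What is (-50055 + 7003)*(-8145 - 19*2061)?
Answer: 2036531808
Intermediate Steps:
(-50055 + 7003)*(-8145 - 19*2061) = -43052*(-8145 - 39159) = -43052*(-47304) = 2036531808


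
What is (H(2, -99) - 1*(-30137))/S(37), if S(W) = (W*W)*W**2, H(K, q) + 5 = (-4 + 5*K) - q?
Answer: 30237/1874161 ≈ 0.016134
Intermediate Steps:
H(K, q) = -9 - q + 5*K (H(K, q) = -5 + ((-4 + 5*K) - q) = -5 + (-4 - q + 5*K) = -9 - q + 5*K)
S(W) = W**4 (S(W) = W**2*W**2 = W**4)
(H(2, -99) - 1*(-30137))/S(37) = ((-9 - 1*(-99) + 5*2) - 1*(-30137))/(37**4) = ((-9 + 99 + 10) + 30137)/1874161 = (100 + 30137)*(1/1874161) = 30237*(1/1874161) = 30237/1874161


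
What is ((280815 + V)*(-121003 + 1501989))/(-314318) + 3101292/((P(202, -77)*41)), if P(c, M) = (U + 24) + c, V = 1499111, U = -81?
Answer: -7306074810765082/934310255 ≈ -7.8198e+6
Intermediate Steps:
P(c, M) = -57 + c (P(c, M) = (-81 + 24) + c = -57 + c)
((280815 + V)*(-121003 + 1501989))/(-314318) + 3101292/((P(202, -77)*41)) = ((280815 + 1499111)*(-121003 + 1501989))/(-314318) + 3101292/(((-57 + 202)*41)) = (1779926*1380986)*(-1/314318) + 3101292/((145*41)) = 2458052887036*(-1/314318) + 3101292/5945 = -1229026443518/157159 + 3101292*(1/5945) = -1229026443518/157159 + 3101292/5945 = -7306074810765082/934310255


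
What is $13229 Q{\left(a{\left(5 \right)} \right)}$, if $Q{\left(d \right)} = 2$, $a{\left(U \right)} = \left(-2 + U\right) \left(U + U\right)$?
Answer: $26458$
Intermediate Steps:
$a{\left(U \right)} = 2 U \left(-2 + U\right)$ ($a{\left(U \right)} = \left(-2 + U\right) 2 U = 2 U \left(-2 + U\right)$)
$13229 Q{\left(a{\left(5 \right)} \right)} = 13229 \cdot 2 = 26458$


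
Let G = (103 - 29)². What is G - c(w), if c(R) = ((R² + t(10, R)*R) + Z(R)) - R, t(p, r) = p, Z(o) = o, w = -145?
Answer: -14099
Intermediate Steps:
c(R) = R² + 10*R (c(R) = ((R² + 10*R) + R) - R = (R² + 11*R) - R = R² + 10*R)
G = 5476 (G = 74² = 5476)
G - c(w) = 5476 - (-145)*(10 - 145) = 5476 - (-145)*(-135) = 5476 - 1*19575 = 5476 - 19575 = -14099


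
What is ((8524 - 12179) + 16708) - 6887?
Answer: 6166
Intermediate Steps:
((8524 - 12179) + 16708) - 6887 = (-3655 + 16708) - 6887 = 13053 - 6887 = 6166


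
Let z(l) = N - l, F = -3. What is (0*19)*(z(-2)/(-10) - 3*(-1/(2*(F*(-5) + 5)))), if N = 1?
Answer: 0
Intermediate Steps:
z(l) = 1 - l
(0*19)*(z(-2)/(-10) - 3*(-1/(2*(F*(-5) + 5)))) = (0*19)*((1 - 1*(-2))/(-10) - 3*(-1/(2*(-3*(-5) + 5)))) = 0*((1 + 2)*(-1/10) - 3*(-1/(2*(15 + 5)))) = 0*(3*(-1/10) - 3/(20*(-2))) = 0*(-3/10 - 3/(-40)) = 0*(-3/10 - 3*(-1/40)) = 0*(-3/10 + 3/40) = 0*(-9/40) = 0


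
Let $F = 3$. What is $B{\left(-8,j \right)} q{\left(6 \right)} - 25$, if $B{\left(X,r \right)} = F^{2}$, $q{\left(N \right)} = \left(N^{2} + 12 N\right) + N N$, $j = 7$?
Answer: $1271$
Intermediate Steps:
$q{\left(N \right)} = 2 N^{2} + 12 N$ ($q{\left(N \right)} = \left(N^{2} + 12 N\right) + N^{2} = 2 N^{2} + 12 N$)
$B{\left(X,r \right)} = 9$ ($B{\left(X,r \right)} = 3^{2} = 9$)
$B{\left(-8,j \right)} q{\left(6 \right)} - 25 = 9 \cdot 2 \cdot 6 \left(6 + 6\right) - 25 = 9 \cdot 2 \cdot 6 \cdot 12 - 25 = 9 \cdot 144 - 25 = 1296 - 25 = 1271$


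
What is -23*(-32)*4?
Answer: 2944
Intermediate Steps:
-23*(-32)*4 = 736*4 = 2944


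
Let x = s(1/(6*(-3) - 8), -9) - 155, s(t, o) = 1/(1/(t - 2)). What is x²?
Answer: 16670889/676 ≈ 24661.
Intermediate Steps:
s(t, o) = -2 + t (s(t, o) = 1/(1/(-2 + t)) = -2 + t)
x = -4083/26 (x = (-2 + 1/(6*(-3) - 8)) - 155 = (-2 + 1/(-18 - 8)) - 155 = (-2 + 1/(-26)) - 155 = (-2 - 1/26) - 155 = -53/26 - 155 = -4083/26 ≈ -157.04)
x² = (-4083/26)² = 16670889/676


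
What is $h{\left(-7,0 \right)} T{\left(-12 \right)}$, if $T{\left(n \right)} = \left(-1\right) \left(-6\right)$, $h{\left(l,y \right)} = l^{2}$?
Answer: $294$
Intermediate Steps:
$T{\left(n \right)} = 6$
$h{\left(-7,0 \right)} T{\left(-12 \right)} = \left(-7\right)^{2} \cdot 6 = 49 \cdot 6 = 294$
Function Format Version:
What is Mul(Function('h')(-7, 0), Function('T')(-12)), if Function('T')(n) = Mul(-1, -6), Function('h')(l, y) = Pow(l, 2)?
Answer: 294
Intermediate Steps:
Function('T')(n) = 6
Mul(Function('h')(-7, 0), Function('T')(-12)) = Mul(Pow(-7, 2), 6) = Mul(49, 6) = 294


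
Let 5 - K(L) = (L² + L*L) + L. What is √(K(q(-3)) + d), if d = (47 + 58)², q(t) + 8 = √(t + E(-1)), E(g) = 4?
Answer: √10939 ≈ 104.59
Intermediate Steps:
q(t) = -8 + √(4 + t) (q(t) = -8 + √(t + 4) = -8 + √(4 + t))
K(L) = 5 - L - 2*L² (K(L) = 5 - ((L² + L*L) + L) = 5 - ((L² + L²) + L) = 5 - (2*L² + L) = 5 - (L + 2*L²) = 5 + (-L - 2*L²) = 5 - L - 2*L²)
d = 11025 (d = 105² = 11025)
√(K(q(-3)) + d) = √((5 - (-8 + √(4 - 3)) - 2*(-8 + √(4 - 3))²) + 11025) = √((5 - (-8 + √1) - 2*(-8 + √1)²) + 11025) = √((5 - (-8 + 1) - 2*(-8 + 1)²) + 11025) = √((5 - 1*(-7) - 2*(-7)²) + 11025) = √((5 + 7 - 2*49) + 11025) = √((5 + 7 - 98) + 11025) = √(-86 + 11025) = √10939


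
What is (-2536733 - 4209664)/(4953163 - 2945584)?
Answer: -321257/95599 ≈ -3.3605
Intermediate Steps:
(-2536733 - 4209664)/(4953163 - 2945584) = -6746397/2007579 = -6746397*1/2007579 = -321257/95599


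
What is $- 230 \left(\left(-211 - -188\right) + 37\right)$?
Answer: $-3220$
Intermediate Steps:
$- 230 \left(\left(-211 - -188\right) + 37\right) = - 230 \left(\left(-211 + 188\right) + 37\right) = - 230 \left(-23 + 37\right) = \left(-230\right) 14 = -3220$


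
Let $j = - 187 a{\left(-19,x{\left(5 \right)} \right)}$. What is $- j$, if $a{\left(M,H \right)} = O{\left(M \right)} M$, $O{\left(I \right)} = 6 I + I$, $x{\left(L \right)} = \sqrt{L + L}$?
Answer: $472549$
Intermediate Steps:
$x{\left(L \right)} = \sqrt{2} \sqrt{L}$ ($x{\left(L \right)} = \sqrt{2 L} = \sqrt{2} \sqrt{L}$)
$O{\left(I \right)} = 7 I$
$a{\left(M,H \right)} = 7 M^{2}$ ($a{\left(M,H \right)} = 7 M M = 7 M^{2}$)
$j = -472549$ ($j = - 187 \cdot 7 \left(-19\right)^{2} = - 187 \cdot 7 \cdot 361 = \left(-187\right) 2527 = -472549$)
$- j = \left(-1\right) \left(-472549\right) = 472549$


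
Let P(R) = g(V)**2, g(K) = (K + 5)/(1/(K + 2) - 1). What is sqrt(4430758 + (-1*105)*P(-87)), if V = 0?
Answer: sqrt(4420258) ≈ 2102.4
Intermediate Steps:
g(K) = (5 + K)/(-1 + 1/(2 + K)) (g(K) = (5 + K)/(1/(2 + K) - 1) = (5 + K)/(-1 + 1/(2 + K)))
P(R) = 100 (P(R) = ((-10 - 1*0**2 - 7*0)/(1 + 0))**2 = ((-10 - 1*0 + 0)/1)**2 = (1*(-10 + 0 + 0))**2 = (1*(-10))**2 = (-10)**2 = 100)
sqrt(4430758 + (-1*105)*P(-87)) = sqrt(4430758 - 1*105*100) = sqrt(4430758 - 105*100) = sqrt(4430758 - 10500) = sqrt(4420258)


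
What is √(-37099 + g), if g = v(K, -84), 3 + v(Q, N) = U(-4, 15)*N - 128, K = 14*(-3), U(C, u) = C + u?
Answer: I*√38154 ≈ 195.33*I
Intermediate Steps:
K = -42
v(Q, N) = -131 + 11*N (v(Q, N) = -3 + ((-4 + 15)*N - 128) = -3 + (11*N - 128) = -3 + (-128 + 11*N) = -131 + 11*N)
g = -1055 (g = -131 + 11*(-84) = -131 - 924 = -1055)
√(-37099 + g) = √(-37099 - 1055) = √(-38154) = I*√38154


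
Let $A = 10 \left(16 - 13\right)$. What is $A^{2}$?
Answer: $900$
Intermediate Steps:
$A = 30$ ($A = 10 \cdot 3 = 30$)
$A^{2} = 30^{2} = 900$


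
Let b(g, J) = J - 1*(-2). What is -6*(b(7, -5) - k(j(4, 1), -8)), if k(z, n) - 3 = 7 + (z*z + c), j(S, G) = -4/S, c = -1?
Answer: 78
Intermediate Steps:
b(g, J) = 2 + J (b(g, J) = J + 2 = 2 + J)
k(z, n) = 9 + z**2 (k(z, n) = 3 + (7 + (z*z - 1)) = 3 + (7 + (z**2 - 1)) = 3 + (7 + (-1 + z**2)) = 3 + (6 + z**2) = 9 + z**2)
-6*(b(7, -5) - k(j(4, 1), -8)) = -6*((2 - 5) - (9 + (-4/4)**2)) = -6*(-3 - (9 + (-4*1/4)**2)) = -6*(-3 - (9 + (-1)**2)) = -6*(-3 - (9 + 1)) = -6*(-3 - 1*10) = -6*(-3 - 10) = -6*(-13) = 78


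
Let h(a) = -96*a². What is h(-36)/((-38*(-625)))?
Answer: -62208/11875 ≈ -5.2386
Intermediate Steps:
h(-36)/((-38*(-625))) = (-96*(-36)²)/((-38*(-625))) = -96*1296/23750 = -124416*1/23750 = -62208/11875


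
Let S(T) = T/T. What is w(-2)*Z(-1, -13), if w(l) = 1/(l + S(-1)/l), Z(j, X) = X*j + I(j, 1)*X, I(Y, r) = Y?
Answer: -52/5 ≈ -10.400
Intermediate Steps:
S(T) = 1
Z(j, X) = 2*X*j (Z(j, X) = X*j + j*X = X*j + X*j = 2*X*j)
w(l) = 1/(l + 1/l)
w(-2)*Z(-1, -13) = (-2/(1 + (-2)**2))*(2*(-13)*(-1)) = -2/(1 + 4)*26 = -2/5*26 = -52/5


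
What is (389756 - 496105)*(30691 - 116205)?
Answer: 9094328386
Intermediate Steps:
(389756 - 496105)*(30691 - 116205) = -106349*(-85514) = 9094328386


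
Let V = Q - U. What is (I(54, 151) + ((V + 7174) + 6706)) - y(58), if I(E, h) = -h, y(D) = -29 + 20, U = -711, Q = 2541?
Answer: 16990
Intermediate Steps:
y(D) = -9
V = 3252 (V = 2541 - 1*(-711) = 2541 + 711 = 3252)
(I(54, 151) + ((V + 7174) + 6706)) - y(58) = (-1*151 + ((3252 + 7174) + 6706)) - 1*(-9) = (-151 + (10426 + 6706)) + 9 = (-151 + 17132) + 9 = 16981 + 9 = 16990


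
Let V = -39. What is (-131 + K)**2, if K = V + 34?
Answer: 18496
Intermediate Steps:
K = -5 (K = -39 + 34 = -5)
(-131 + K)**2 = (-131 - 5)**2 = (-136)**2 = 18496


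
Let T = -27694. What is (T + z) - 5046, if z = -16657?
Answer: -49397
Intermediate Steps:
(T + z) - 5046 = (-27694 - 16657) - 5046 = -44351 - 5046 = -49397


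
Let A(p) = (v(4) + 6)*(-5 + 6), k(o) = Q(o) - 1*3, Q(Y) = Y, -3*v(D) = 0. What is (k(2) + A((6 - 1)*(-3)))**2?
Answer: 25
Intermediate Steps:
v(D) = 0 (v(D) = -1/3*0 = 0)
k(o) = -3 + o (k(o) = o - 1*3 = o - 3 = -3 + o)
A(p) = 6 (A(p) = (0 + 6)*(-5 + 6) = 6*1 = 6)
(k(2) + A((6 - 1)*(-3)))**2 = ((-3 + 2) + 6)**2 = (-1 + 6)**2 = 5**2 = 25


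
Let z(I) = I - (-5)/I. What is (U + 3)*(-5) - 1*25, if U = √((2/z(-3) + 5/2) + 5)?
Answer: -40 - 15*√154/14 ≈ -53.296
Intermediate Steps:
z(I) = I + 5/I
U = 3*√154/14 (U = √((2/(-3 + 5/(-3)) + 5/2) + 5) = √((2/(-3 + 5*(-⅓)) + 5*(½)) + 5) = √((2/(-3 - 5/3) + 5/2) + 5) = √((2/(-14/3) + 5/2) + 5) = √((2*(-3/14) + 5/2) + 5) = √((-3/7 + 5/2) + 5) = √(29/14 + 5) = √(99/14) = 3*√154/14 ≈ 2.6592)
(U + 3)*(-5) - 1*25 = (3*√154/14 + 3)*(-5) - 1*25 = (3 + 3*√154/14)*(-5) - 25 = (-15 - 15*√154/14) - 25 = -40 - 15*√154/14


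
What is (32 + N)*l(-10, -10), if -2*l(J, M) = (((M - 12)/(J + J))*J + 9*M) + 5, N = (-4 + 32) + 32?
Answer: 4416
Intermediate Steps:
N = 60 (N = 28 + 32 = 60)
l(J, M) = ½ - 19*M/4 (l(J, M) = -((((M - 12)/(J + J))*J + 9*M) + 5)/2 = -((((-12 + M)/((2*J)))*J + 9*M) + 5)/2 = -((((-12 + M)*(1/(2*J)))*J + 9*M) + 5)/2 = -((((-12 + M)/(2*J))*J + 9*M) + 5)/2 = -(((-6 + M/2) + 9*M) + 5)/2 = -((-6 + 19*M/2) + 5)/2 = -(-1 + 19*M/2)/2 = ½ - 19*M/4)
(32 + N)*l(-10, -10) = (32 + 60)*(½ - 19/4*(-10)) = 92*(½ + 95/2) = 92*48 = 4416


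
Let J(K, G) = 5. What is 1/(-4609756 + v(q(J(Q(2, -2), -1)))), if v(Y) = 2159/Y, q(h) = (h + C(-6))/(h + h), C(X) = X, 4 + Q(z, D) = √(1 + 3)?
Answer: -1/4631346 ≈ -2.1592e-7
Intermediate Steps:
Q(z, D) = -2 (Q(z, D) = -4 + √(1 + 3) = -4 + √4 = -4 + 2 = -2)
q(h) = (-6 + h)/(2*h) (q(h) = (h - 6)/(h + h) = (-6 + h)/((2*h)) = (-6 + h)*(1/(2*h)) = (-6 + h)/(2*h))
1/(-4609756 + v(q(J(Q(2, -2), -1)))) = 1/(-4609756 + 2159/(((½)*(-6 + 5)/5))) = 1/(-4609756 + 2159/(((½)*(⅕)*(-1)))) = 1/(-4609756 + 2159/(-⅒)) = 1/(-4609756 + 2159*(-10)) = 1/(-4609756 - 21590) = 1/(-4631346) = -1/4631346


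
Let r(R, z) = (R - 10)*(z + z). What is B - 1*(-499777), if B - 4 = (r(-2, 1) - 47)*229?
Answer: 483522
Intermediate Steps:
r(R, z) = 2*z*(-10 + R) (r(R, z) = (-10 + R)*(2*z) = 2*z*(-10 + R))
B = -16255 (B = 4 + (2*1*(-10 - 2) - 47)*229 = 4 + (2*1*(-12) - 47)*229 = 4 + (-24 - 47)*229 = 4 - 71*229 = 4 - 16259 = -16255)
B - 1*(-499777) = -16255 - 1*(-499777) = -16255 + 499777 = 483522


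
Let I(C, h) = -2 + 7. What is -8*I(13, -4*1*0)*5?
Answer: -200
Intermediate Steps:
I(C, h) = 5
-8*I(13, -4*1*0)*5 = -40*5 = -8*25 = -200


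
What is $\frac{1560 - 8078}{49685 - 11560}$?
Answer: $- \frac{6518}{38125} \approx -0.17096$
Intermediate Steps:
$\frac{1560 - 8078}{49685 - 11560} = - \frac{6518}{38125}$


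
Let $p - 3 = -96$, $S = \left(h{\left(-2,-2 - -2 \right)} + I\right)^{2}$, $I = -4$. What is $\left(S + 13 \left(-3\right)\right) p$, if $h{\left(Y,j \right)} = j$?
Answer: $2139$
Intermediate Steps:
$S = 16$ ($S = \left(\left(-2 - -2\right) - 4\right)^{2} = \left(\left(-2 + 2\right) - 4\right)^{2} = \left(0 - 4\right)^{2} = \left(-4\right)^{2} = 16$)
$p = -93$ ($p = 3 - 96 = -93$)
$\left(S + 13 \left(-3\right)\right) p = \left(16 + 13 \left(-3\right)\right) \left(-93\right) = \left(16 - 39\right) \left(-93\right) = \left(-23\right) \left(-93\right) = 2139$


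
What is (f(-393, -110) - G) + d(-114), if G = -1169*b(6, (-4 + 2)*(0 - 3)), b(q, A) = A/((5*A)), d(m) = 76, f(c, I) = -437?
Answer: -636/5 ≈ -127.20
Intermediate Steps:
b(q, A) = 1/5 (b(q, A) = A*(1/(5*A)) = 1/5)
G = -1169/5 (G = -1169*1/5 = -1169/5 ≈ -233.80)
(f(-393, -110) - G) + d(-114) = (-437 - 1*(-1169/5)) + 76 = (-437 + 1169/5) + 76 = -1016/5 + 76 = -636/5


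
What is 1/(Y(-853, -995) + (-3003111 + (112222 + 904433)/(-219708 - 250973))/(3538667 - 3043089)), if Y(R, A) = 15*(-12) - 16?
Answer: -116629574309/23566150717187 ≈ -0.0049490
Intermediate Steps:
Y(R, A) = -196 (Y(R, A) = -180 - 16 = -196)
1/(Y(-853, -995) + (-3003111 + (112222 + 904433)/(-219708 - 250973))/(3538667 - 3043089)) = 1/(-196 + (-3003111 + (112222 + 904433)/(-219708 - 250973))/(3538667 - 3043089)) = 1/(-196 + (-3003111 + 1016655/(-470681))/495578) = 1/(-196 + (-3003111 + 1016655*(-1/470681))*(1/495578)) = 1/(-196 + (-3003111 - 1016655/470681)*(1/495578)) = 1/(-196 - 1413508305246/470681*1/495578) = 1/(-196 - 706754152623/116629574309) = 1/(-23566150717187/116629574309) = -116629574309/23566150717187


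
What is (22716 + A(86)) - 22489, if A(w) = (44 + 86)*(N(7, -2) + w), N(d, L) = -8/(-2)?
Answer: 11927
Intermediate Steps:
N(d, L) = 4 (N(d, L) = -8*(-½) = 4)
A(w) = 520 + 130*w (A(w) = (44 + 86)*(4 + w) = 130*(4 + w) = 520 + 130*w)
(22716 + A(86)) - 22489 = (22716 + (520 + 130*86)) - 22489 = (22716 + (520 + 11180)) - 22489 = (22716 + 11700) - 22489 = 34416 - 22489 = 11927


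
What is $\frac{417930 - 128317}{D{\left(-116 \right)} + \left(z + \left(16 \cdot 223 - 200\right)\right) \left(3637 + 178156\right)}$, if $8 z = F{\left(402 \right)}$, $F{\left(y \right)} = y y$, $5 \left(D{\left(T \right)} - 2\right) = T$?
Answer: $\frac{2896130}{42845882993} \approx 6.7594 \cdot 10^{-5}$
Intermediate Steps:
$D{\left(T \right)} = 2 + \frac{T}{5}$
$F{\left(y \right)} = y^{2}$
$z = \frac{40401}{2}$ ($z = \frac{402^{2}}{8} = \frac{1}{8} \cdot 161604 = \frac{40401}{2} \approx 20201.0$)
$\frac{417930 - 128317}{D{\left(-116 \right)} + \left(z + \left(16 \cdot 223 - 200\right)\right) \left(3637 + 178156\right)} = \frac{417930 - 128317}{\left(2 + \frac{1}{5} \left(-116\right)\right) + \left(\frac{40401}{2} + \left(16 \cdot 223 - 200\right)\right) \left(3637 + 178156\right)} = \frac{289613}{\left(2 - \frac{116}{5}\right) + \left(\frac{40401}{2} + \left(3568 - 200\right)\right) 181793} = \frac{289613}{- \frac{106}{5} + \left(\frac{40401}{2} + 3368\right) 181793} = \frac{289613}{- \frac{106}{5} + \frac{47137}{2} \cdot 181793} = \frac{289613}{- \frac{106}{5} + \frac{8569176641}{2}} = \frac{289613}{\frac{42845882993}{10}} = 289613 \cdot \frac{10}{42845882993} = \frac{2896130}{42845882993}$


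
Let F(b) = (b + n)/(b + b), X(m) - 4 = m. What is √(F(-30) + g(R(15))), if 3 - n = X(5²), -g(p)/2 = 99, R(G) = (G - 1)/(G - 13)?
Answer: 2*I*√11085/15 ≈ 14.038*I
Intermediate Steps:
R(G) = (-1 + G)/(-13 + G)
g(p) = -198 (g(p) = -2*99 = -198)
X(m) = 4 + m
n = -26 (n = 3 - (4 + 5²) = 3 - (4 + 25) = 3 - 1*29 = 3 - 29 = -26)
F(b) = (-26 + b)/(2*b) (F(b) = (b - 26)/(b + b) = (-26 + b)/((2*b)) = (-26 + b)*(1/(2*b)) = (-26 + b)/(2*b))
√(F(-30) + g(R(15))) = √((½)*(-26 - 30)/(-30) - 198) = √((½)*(-1/30)*(-56) - 198) = √(14/15 - 198) = √(-2956/15) = 2*I*√11085/15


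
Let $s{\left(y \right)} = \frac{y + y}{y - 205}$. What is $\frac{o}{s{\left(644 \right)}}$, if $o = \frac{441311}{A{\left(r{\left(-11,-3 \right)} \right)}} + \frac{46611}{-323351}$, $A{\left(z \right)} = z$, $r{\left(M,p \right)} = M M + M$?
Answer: $\frac{62642326192489}{45812369680} \approx 1367.4$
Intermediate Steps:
$r{\left(M,p \right)} = M + M^{2}$ ($r{\left(M,p \right)} = M^{2} + M = M + M^{2}$)
$s{\left(y \right)} = \frac{2 y}{-205 + y}$
$o = \frac{142693225951}{35568610}$ ($o = \frac{441311}{\left(-11\right) \left(1 - 11\right)} + \frac{46611}{-323351} = \frac{441311}{\left(-11\right) \left(-10\right)} + 46611 \left(- \frac{1}{323351}\right) = \frac{441311}{110} - \frac{46611}{323351} = \frac{142693225951}{35568610} \approx 4011.8$)
$\frac{o}{s{\left(644 \right)}} = \frac{142693225951}{35568610 \cdot 2 \cdot 644 \frac{1}{-205 + 644}} = \frac{142693225951}{35568610 \cdot 2 \cdot 644 \cdot \frac{1}{439}} = \frac{142693225951}{35568610 \cdot \frac{1288}{439}} = \frac{142693225951}{35568610} \cdot \frac{439}{1288} = \frac{62642326192489}{45812369680}$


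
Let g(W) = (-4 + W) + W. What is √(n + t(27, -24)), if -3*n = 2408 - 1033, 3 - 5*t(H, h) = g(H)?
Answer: 2*I*√26310/15 ≈ 21.627*I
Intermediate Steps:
g(W) = -4 + 2*W
t(H, h) = 7/5 - 2*H/5 (t(H, h) = ⅗ - (-4 + 2*H)/5 = ⅗ + (⅘ - 2*H/5) = 7/5 - 2*H/5)
n = -1375/3 (n = -(2408 - 1033)/3 = -⅓*1375 = -1375/3 ≈ -458.33)
√(n + t(27, -24)) = √(-1375/3 + (7/5 - ⅖*27)) = √(-1375/3 + (7/5 - 54/5)) = √(-1375/3 - 47/5) = √(-7016/15) = 2*I*√26310/15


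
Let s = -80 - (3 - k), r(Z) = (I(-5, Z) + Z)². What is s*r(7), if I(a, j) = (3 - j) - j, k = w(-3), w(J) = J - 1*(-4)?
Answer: -1312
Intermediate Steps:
w(J) = 4 + J (w(J) = J + 4 = 4 + J)
k = 1 (k = 4 - 3 = 1)
I(a, j) = 3 - 2*j
r(Z) = (3 - Z)² (r(Z) = ((3 - 2*Z) + Z)² = (3 - Z)²)
s = -82 (s = -80 - (3 - 1*1) = -80 - (3 - 1) = -80 - 1*2 = -80 - 2 = -82)
s*r(7) = -82*(3 - 1*7)² = -82*(3 - 7)² = -82*(-4)² = -82*16 = -1312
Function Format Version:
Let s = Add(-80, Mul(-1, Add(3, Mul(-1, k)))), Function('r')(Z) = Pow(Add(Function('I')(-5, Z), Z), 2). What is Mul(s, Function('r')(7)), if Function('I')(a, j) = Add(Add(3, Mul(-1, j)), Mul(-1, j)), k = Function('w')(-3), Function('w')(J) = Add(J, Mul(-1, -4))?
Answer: -1312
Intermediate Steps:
Function('w')(J) = Add(4, J) (Function('w')(J) = Add(J, 4) = Add(4, J))
k = 1 (k = Add(4, -3) = 1)
Function('I')(a, j) = Add(3, Mul(-2, j))
Function('r')(Z) = Pow(Add(3, Mul(-1, Z)), 2) (Function('r')(Z) = Pow(Add(Add(3, Mul(-2, Z)), Z), 2) = Pow(Add(3, Mul(-1, Z)), 2))
s = -82 (s = Add(-80, Mul(-1, Add(3, Mul(-1, 1)))) = Add(-80, Mul(-1, Add(3, -1))) = Add(-80, Mul(-1, 2)) = Add(-80, -2) = -82)
Mul(s, Function('r')(7)) = Mul(-82, Pow(Add(3, Mul(-1, 7)), 2)) = Mul(-82, Pow(Add(3, -7), 2)) = Mul(-82, Pow(-4, 2)) = Mul(-82, 16) = -1312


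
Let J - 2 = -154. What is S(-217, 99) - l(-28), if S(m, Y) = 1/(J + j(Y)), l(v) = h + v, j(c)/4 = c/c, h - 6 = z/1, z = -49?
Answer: 10507/148 ≈ 70.993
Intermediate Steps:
h = -43 (h = 6 - 49/1 = 6 - 49*1 = 6 - 49 = -43)
j(c) = 4 (j(c) = 4*(c/c) = 4*1 = 4)
l(v) = -43 + v
J = -152 (J = 2 - 154 = -152)
S(m, Y) = -1/148 (S(m, Y) = 1/(-152 + 4) = 1/(-148) = -1/148)
S(-217, 99) - l(-28) = -1/148 - (-43 - 28) = -1/148 - 1*(-71) = -1/148 + 71 = 10507/148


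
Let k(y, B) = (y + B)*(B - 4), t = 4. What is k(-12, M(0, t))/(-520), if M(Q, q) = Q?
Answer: -6/65 ≈ -0.092308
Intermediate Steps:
k(y, B) = (-4 + B)*(B + y) (k(y, B) = (B + y)*(-4 + B) = (-4 + B)*(B + y))
k(-12, M(0, t))/(-520) = (0² - 4*0 - 4*(-12) + 0*(-12))/(-520) = (0 + 0 + 48 + 0)*(-1/520) = 48*(-1/520) = -6/65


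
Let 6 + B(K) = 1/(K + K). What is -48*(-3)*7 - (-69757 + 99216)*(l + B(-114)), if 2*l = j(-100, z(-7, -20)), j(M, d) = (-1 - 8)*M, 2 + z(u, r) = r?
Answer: -2981934205/228 ≈ -1.3079e+7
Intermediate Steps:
z(u, r) = -2 + r
j(M, d) = -9*M
l = 450 (l = (-9*(-100))/2 = (1/2)*900 = 450)
B(K) = -6 + 1/(2*K) (B(K) = -6 + 1/(K + K) = -6 + 1/(2*K))
-48*(-3)*7 - (-69757 + 99216)*(l + B(-114)) = -48*(-3)*7 - (-69757 + 99216)*(450 + (-6 + (1/2)/(-114))) = 144*7 - 29459*(450 + (-6 + (1/2)*(-1/114))) = 1008 - 29459*(450 + (-6 - 1/228)) = 1008 - 29459*(450 - 1369/228) = 1008 - 29459*101231/228 = 1008 - 1*2982164029/228 = 1008 - 2982164029/228 = -2981934205/228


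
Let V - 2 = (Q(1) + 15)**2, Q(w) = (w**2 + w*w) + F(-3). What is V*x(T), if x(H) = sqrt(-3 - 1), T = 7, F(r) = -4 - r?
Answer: 516*I ≈ 516.0*I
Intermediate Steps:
Q(w) = -1 + 2*w**2 (Q(w) = (w**2 + w*w) + (-4 - 1*(-3)) = (w**2 + w**2) + (-4 + 3) = 2*w**2 - 1 = -1 + 2*w**2)
x(H) = 2*I (x(H) = sqrt(-4) = 2*I)
V = 258 (V = 2 + ((-1 + 2*1**2) + 15)**2 = 2 + ((-1 + 2*1) + 15)**2 = 2 + ((-1 + 2) + 15)**2 = 2 + (1 + 15)**2 = 2 + 16**2 = 2 + 256 = 258)
V*x(T) = 258*(2*I) = 516*I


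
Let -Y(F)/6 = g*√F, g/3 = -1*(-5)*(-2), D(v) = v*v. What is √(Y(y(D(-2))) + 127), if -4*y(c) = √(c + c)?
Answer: √(127 + 90*I*2^(¾)) ≈ 12.739 + 5.9407*I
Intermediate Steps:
D(v) = v²
g = -30 (g = 3*(-1*(-5)*(-2)) = 3*(5*(-2)) = 3*(-10) = -30)
y(c) = -√2*√c/4 (y(c) = -√(c + c)/4 = -√2*√c/4)
Y(F) = 180*√F (Y(F) = -(-180)*√F = 180*√F)
√(Y(y(D(-2))) + 127) = √(180*√(-√2*√((-2)²)/4) + 127) = √(180*√(-√2*√4/4) + 127) = √(180*√(-¼*√2*2) + 127) = √(180*√(-√2/2) + 127) = √(180*(I*√2*2^(¼)/2) + 127) = √(90*I*2^(¾) + 127) = √(127 + 90*I*2^(¾))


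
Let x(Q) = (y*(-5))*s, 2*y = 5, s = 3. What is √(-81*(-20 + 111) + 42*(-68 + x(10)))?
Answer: I*√11802 ≈ 108.64*I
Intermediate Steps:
y = 5/2 (y = (½)*5 = 5/2 ≈ 2.5000)
x(Q) = -75/2 (x(Q) = ((5/2)*(-5))*3 = -25/2*3 = -75/2)
√(-81*(-20 + 111) + 42*(-68 + x(10))) = √(-81*(-20 + 111) + 42*(-68 - 75/2)) = √(-81*91 + 42*(-211/2)) = √(-7371 - 4431) = √(-11802) = I*√11802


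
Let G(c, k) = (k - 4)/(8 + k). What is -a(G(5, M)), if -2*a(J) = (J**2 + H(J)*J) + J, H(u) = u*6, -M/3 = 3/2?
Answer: 136/7 ≈ 19.429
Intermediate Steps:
M = -9/2 ≈ -4.5000
G(c, k) = (-4 + k)/(8 + k)
H(u) = 6*u
a(J) = -7*J**2/2 - J/2 (a(J) = -((J**2 + (6*J)*J) + J)/2 = -((J**2 + 6*J**2) + J)/2 = -(7*J**2 + J)/2 = -(J + 7*J**2)/2 = -7*J**2/2 - J/2)
-a(G(5, M)) = -(-1)*(-4 - 9/2)/(8 - 9/2)*(1 + 7*((-4 - 9/2)/(8 - 9/2)))/2 = -(-1)*-17/2/(7/2)*(1 + 7*(-17/2/(7/2)))/2 = -(-1)*(2/7)*(-17/2)*(1 + 7*((2/7)*(-17/2)))/2 = -(-1)*(-17)*(1 + 7*(-17/7))/(2*7) = -(-1)*(-17)*(1 - 17)/(2*7) = -(-1)*(-17)*(-16)/(2*7) = -1*(-136/7) = 136/7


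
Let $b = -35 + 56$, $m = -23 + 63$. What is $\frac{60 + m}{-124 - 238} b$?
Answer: $- \frac{1050}{181} \approx -5.8011$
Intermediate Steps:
$m = 40$
$b = 21$
$\frac{60 + m}{-124 - 238} b = \frac{60 + 40}{-124 - 238} \cdot 21 = \frac{100}{-362} \cdot 21 = 100 \left(- \frac{1}{362}\right) 21 = \left(- \frac{50}{181}\right) 21 = - \frac{1050}{181}$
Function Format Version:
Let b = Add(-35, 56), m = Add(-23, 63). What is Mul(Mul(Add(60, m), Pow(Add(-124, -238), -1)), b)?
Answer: Rational(-1050, 181) ≈ -5.8011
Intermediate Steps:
m = 40
b = 21
Mul(Mul(Add(60, m), Pow(Add(-124, -238), -1)), b) = Mul(Mul(Add(60, 40), Pow(Add(-124, -238), -1)), 21) = Mul(Mul(100, Pow(-362, -1)), 21) = Mul(Mul(100, Rational(-1, 362)), 21) = Mul(Rational(-50, 181), 21) = Rational(-1050, 181)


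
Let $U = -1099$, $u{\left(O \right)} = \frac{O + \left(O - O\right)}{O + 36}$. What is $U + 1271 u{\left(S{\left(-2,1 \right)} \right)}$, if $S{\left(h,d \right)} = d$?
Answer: $- \frac{39392}{37} \approx -1064.6$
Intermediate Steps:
$u{\left(O \right)} = \frac{O}{36 + O}$ ($u{\left(O \right)} = \frac{O + 0}{36 + O} = \frac{O}{36 + O}$)
$U + 1271 u{\left(S{\left(-2,1 \right)} \right)} = -1099 + 1271 \cdot 1 \frac{1}{36 + 1} = -1099 + 1271 \cdot 1 \cdot \frac{1}{37} = -1099 + 1271 \cdot \frac{1}{37} = -1099 + \frac{1271}{37} = - \frac{39392}{37}$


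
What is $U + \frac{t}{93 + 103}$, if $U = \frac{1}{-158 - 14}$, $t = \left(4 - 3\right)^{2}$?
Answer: $- \frac{3}{4214} \approx -0.00071191$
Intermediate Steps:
$t = 1$ ($t = 1^{2} = 1$)
$U = - \frac{1}{172}$ ($U = \frac{1}{-172} = - \frac{1}{172} \approx -0.005814$)
$U + \frac{t}{93 + 103} = - \frac{1}{172} + 1 \frac{1}{93 + 103} = - \frac{1}{172} + 1 \cdot \frac{1}{196} = - \frac{1}{172} + \frac{1}{196} = - \frac{3}{4214}$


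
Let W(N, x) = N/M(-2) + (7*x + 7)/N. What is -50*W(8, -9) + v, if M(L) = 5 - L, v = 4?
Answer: 2078/7 ≈ 296.86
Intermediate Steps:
W(N, x) = N/7 + (7 + 7*x)/N (W(N, x) = N/(5 - 1*(-2)) + (7*x + 7)/N = N/(5 + 2) + (7 + 7*x)/N = N/7 + (7 + 7*x)/N)
-50*W(8, -9) + v = -50*(49 + 8² + 49*(-9))/(7*8) + 4 = -50*(49 + 64 - 441)/(7*8) + 4 = -50*(-328)/(7*8) + 4 = -50*(-41/7) + 4 = 2050/7 + 4 = 2078/7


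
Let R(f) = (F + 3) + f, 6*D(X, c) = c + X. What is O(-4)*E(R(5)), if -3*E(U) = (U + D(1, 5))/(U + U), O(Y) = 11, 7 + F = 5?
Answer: -77/36 ≈ -2.1389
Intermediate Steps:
F = -2 (F = -7 + 5 = -2)
D(X, c) = X/6 + c/6 (D(X, c) = (c + X)/6 = (X + c)/6 = X/6 + c/6)
R(f) = 1 + f (R(f) = (-2 + 3) + f = 1 + f)
E(U) = -(1 + U)/(6*U) (E(U) = -(U + ((1/6)*1 + (1/6)*5))/(3*(U + U)) = -(U + (1/6 + 5/6))/(3*(2*U)) = -(U + 1)*1/(2*U)/3 = -(1 + U)*1/(2*U)/3 = -(1 + U)/(6*U))
O(-4)*E(R(5)) = 11*((-1 - (1 + 5))/(6*(1 + 5))) = 11*((1/6)*(-1 - 1*6)/6) = 11*((1/6)*(1/6)*(-1 - 6)) = 11*((1/6)*(1/6)*(-7)) = 11*(-7/36) = -77/36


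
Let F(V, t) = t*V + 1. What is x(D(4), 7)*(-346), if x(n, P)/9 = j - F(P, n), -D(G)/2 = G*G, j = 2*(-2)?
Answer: -681966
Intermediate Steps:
F(V, t) = 1 + V*t (F(V, t) = V*t + 1 = 1 + V*t)
j = -4
D(G) = -2*G² (D(G) = -2*G*G = -2*G²)
x(n, P) = -45 - 9*P*n (x(n, P) = 9*(-4 - (1 + P*n)) = 9*(-4 + (-1 - P*n)) = 9*(-5 - P*n) = -45 - 9*P*n)
x(D(4), 7)*(-346) = (-45 - 9*7*(-2*4²))*(-346) = (-45 - 9*7*(-2*16))*(-346) = (-45 - 9*7*(-32))*(-346) = (-45 + 2016)*(-346) = 1971*(-346) = -681966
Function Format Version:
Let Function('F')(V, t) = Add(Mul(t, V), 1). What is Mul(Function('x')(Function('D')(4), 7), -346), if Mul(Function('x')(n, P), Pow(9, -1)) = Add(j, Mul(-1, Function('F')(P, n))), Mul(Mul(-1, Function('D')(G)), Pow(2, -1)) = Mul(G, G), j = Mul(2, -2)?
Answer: -681966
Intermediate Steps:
Function('F')(V, t) = Add(1, Mul(V, t)) (Function('F')(V, t) = Add(Mul(V, t), 1) = Add(1, Mul(V, t)))
j = -4
Function('D')(G) = Mul(-2, Pow(G, 2)) (Function('D')(G) = Mul(-2, Mul(G, G)) = Mul(-2, Pow(G, 2)))
Function('x')(n, P) = Add(-45, Mul(-9, P, n)) (Function('x')(n, P) = Mul(9, Add(-4, Mul(-1, Add(1, Mul(P, n))))) = Mul(9, Add(-4, Add(-1, Mul(-1, P, n)))) = Mul(9, Add(-5, Mul(-1, P, n))) = Add(-45, Mul(-9, P, n)))
Mul(Function('x')(Function('D')(4), 7), -346) = Mul(Add(-45, Mul(-9, 7, Mul(-2, Pow(4, 2)))), -346) = Mul(Add(-45, Mul(-9, 7, Mul(-2, 16))), -346) = Mul(Add(-45, Mul(-9, 7, -32)), -346) = Mul(Add(-45, 2016), -346) = Mul(1971, -346) = -681966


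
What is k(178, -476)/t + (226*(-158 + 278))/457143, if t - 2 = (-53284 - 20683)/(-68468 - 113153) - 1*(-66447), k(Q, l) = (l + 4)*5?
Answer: 576129250230/24197717428451 ≈ 0.023809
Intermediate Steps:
k(Q, l) = 20 + 5*l (k(Q, l) = (4 + l)*5 = 20 + 5*l)
t = 635189884/9559 (t = 2 + ((-53284 - 20683)/(-68468 - 113153) - 1*(-66447)) = 2 + (-73967/(-181621) + 66447) = 2 + (-73967*(-1/181621) + 66447) = 2 + (3893/9559 + 66447) = 2 + 635170766/9559 = 635189884/9559 ≈ 66449.)
k(178, -476)/t + (226*(-158 + 278))/457143 = (20 + 5*(-476))/(635189884/9559) + (226*(-158 + 278))/457143 = (20 - 2380)*(9559/635189884) + (226*120)*(1/457143) = -2360*9559/635189884 + 27120*(1/457143) = -5639810/158797471 + 9040/152381 = 576129250230/24197717428451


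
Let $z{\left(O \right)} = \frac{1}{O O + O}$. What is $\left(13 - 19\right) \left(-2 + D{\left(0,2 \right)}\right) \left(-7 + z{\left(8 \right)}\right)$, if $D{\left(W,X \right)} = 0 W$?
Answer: $- \frac{503}{6} \approx -83.833$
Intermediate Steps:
$D{\left(W,X \right)} = 0$
$z{\left(O \right)} = \frac{1}{O + O^{2}}$ ($z{\left(O \right)} = \frac{1}{O^{2} + O} = \frac{1}{O + O^{2}}$)
$\left(13 - 19\right) \left(-2 + D{\left(0,2 \right)}\right) \left(-7 + z{\left(8 \right)}\right) = \left(13 - 19\right) \left(-2 + 0\right) \left(-7 + \frac{1}{8 \left(1 + 8\right)}\right) = \left(-6\right) \left(-2\right) \left(-7 + \frac{1}{8 \cdot 9}\right) = 12 \left(-7 + \frac{1}{8} \cdot \frac{1}{9}\right) = 12 \left(-7 + \frac{1}{72}\right) = 12 \left(- \frac{503}{72}\right) = - \frac{503}{6}$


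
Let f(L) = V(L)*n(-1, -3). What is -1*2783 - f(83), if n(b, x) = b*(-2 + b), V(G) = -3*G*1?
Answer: -2036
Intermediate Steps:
V(G) = -3*G
f(L) = -9*L (f(L) = (-3*L)*(-(-2 - 1)) = (-3*L)*(-1*(-3)) = -3*L*3 = -9*L)
-1*2783 - f(83) = -1*2783 - (-9)*83 = -2783 - 1*(-747) = -2783 + 747 = -2036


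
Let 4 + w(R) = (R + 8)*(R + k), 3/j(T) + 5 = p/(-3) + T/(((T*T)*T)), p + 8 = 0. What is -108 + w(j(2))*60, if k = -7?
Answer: -458748/125 ≈ -3670.0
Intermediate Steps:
p = -8 (p = -8 + 0 = -8)
j(T) = 3/(-7/3 + T⁻²) (j(T) = 3/(-5 + (-8/(-3) + T/(((T*T)*T)))) = 3/(-5 + (-8*(-⅓) + T/((T²*T)))) = 3/(-5 + (8/3 + T/(T³))) = 3/(-5 + (8/3 + T/T³)) = 3/(-5 + (8/3 + T⁻²)) = 3/(-7/3 + T⁻²))
w(R) = -4 + (-7 + R)*(8 + R) (w(R) = -4 + (R + 8)*(R - 7) = -4 + (8 + R)*(-7 + R) = -4 + (-7 + R)*(8 + R))
-108 + w(j(2))*60 = -108 + (-60 - 9*2²/(-3 + 7*2²) + (-9*2²/(-3 + 7*2²))²)*60 = -108 + (-60 - 9*4/(-3 + 7*4) + (-9*4/(-3 + 7*4))²)*60 = -108 + (-60 - 9*4/(-3 + 28) + (-9*4/(-3 + 28))²)*60 = -108 + (-60 - 9*4/25 + (-9*4/25)²)*60 = -108 + (-60 - 9*4*1/25 + (-9*4*1/25)²)*60 = -108 + (-60 - 36/25 + (-36/25)²)*60 = -108 + (-60 - 36/25 + 1296/625)*60 = -108 - 37104/625*60 = -108 - 445248/125 = -458748/125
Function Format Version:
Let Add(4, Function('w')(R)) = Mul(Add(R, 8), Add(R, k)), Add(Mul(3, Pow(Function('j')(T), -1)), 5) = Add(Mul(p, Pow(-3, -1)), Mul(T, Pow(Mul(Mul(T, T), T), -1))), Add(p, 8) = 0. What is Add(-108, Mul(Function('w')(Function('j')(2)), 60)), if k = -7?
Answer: Rational(-458748, 125) ≈ -3670.0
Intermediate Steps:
p = -8 (p = Add(-8, 0) = -8)
Function('j')(T) = Mul(3, Pow(Add(Rational(-7, 3), Pow(T, -2)), -1)) (Function('j')(T) = Mul(3, Pow(Add(-5, Add(Mul(-8, Pow(-3, -1)), Mul(T, Pow(Mul(Mul(T, T), T), -1)))), -1)) = Mul(3, Pow(Add(-5, Add(Mul(-8, Rational(-1, 3)), Mul(T, Pow(Mul(Pow(T, 2), T), -1)))), -1)) = Mul(3, Pow(Add(-5, Add(Rational(8, 3), Mul(T, Pow(Pow(T, 3), -1)))), -1)) = Mul(3, Pow(Add(-5, Add(Rational(8, 3), Mul(T, Pow(T, -3)))), -1)) = Mul(3, Pow(Add(-5, Add(Rational(8, 3), Pow(T, -2))), -1)) = Mul(3, Pow(Add(Rational(-7, 3), Pow(T, -2)), -1)))
Function('w')(R) = Add(-4, Mul(Add(-7, R), Add(8, R))) (Function('w')(R) = Add(-4, Mul(Add(R, 8), Add(R, -7))) = Add(-4, Mul(Add(8, R), Add(-7, R))) = Add(-4, Mul(Add(-7, R), Add(8, R))))
Add(-108, Mul(Function('w')(Function('j')(2)), 60)) = Add(-108, Mul(Add(-60, Mul(-9, Pow(2, 2), Pow(Add(-3, Mul(7, Pow(2, 2))), -1)), Pow(Mul(-9, Pow(2, 2), Pow(Add(-3, Mul(7, Pow(2, 2))), -1)), 2)), 60)) = Add(-108, Mul(Add(-60, Mul(-9, 4, Pow(Add(-3, Mul(7, 4)), -1)), Pow(Mul(-9, 4, Pow(Add(-3, Mul(7, 4)), -1)), 2)), 60)) = Add(-108, Mul(Add(-60, Mul(-9, 4, Pow(Add(-3, 28), -1)), Pow(Mul(-9, 4, Pow(Add(-3, 28), -1)), 2)), 60)) = Add(-108, Mul(Add(-60, Mul(-9, 4, Pow(25, -1)), Pow(Mul(-9, 4, Pow(25, -1)), 2)), 60)) = Add(-108, Mul(Add(-60, Mul(-9, 4, Rational(1, 25)), Pow(Mul(-9, 4, Rational(1, 25)), 2)), 60)) = Add(-108, Mul(Add(-60, Rational(-36, 25), Pow(Rational(-36, 25), 2)), 60)) = Add(-108, Mul(Add(-60, Rational(-36, 25), Rational(1296, 625)), 60)) = Add(-108, Mul(Rational(-37104, 625), 60)) = Add(-108, Rational(-445248, 125)) = Rational(-458748, 125)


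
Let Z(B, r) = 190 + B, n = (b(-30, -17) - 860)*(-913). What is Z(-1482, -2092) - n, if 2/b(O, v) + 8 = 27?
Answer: -14941142/19 ≈ -7.8638e+5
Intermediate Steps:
b(O, v) = 2/19 (b(O, v) = 2/(-8 + 27) = 2/19)
n = 14916594/19 (n = (2/19 - 860)*(-913) = -16338/19*(-913) = 14916594/19 ≈ 7.8508e+5)
Z(-1482, -2092) - n = (190 - 1482) - 1*14916594/19 = -1292 - 14916594/19 = -14941142/19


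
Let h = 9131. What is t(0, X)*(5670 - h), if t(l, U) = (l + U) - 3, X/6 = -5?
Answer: 114213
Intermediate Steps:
X = -30 (X = 6*(-5) = -30)
t(l, U) = -3 + U + l (t(l, U) = (U + l) - 3 = -3 + U + l)
t(0, X)*(5670 - h) = (-3 - 30 + 0)*(5670 - 1*9131) = -33*(5670 - 9131) = -33*(-3461) = 114213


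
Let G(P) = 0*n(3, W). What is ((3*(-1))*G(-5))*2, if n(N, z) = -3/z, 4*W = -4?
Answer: 0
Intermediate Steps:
W = -1 (W = (1/4)*(-4) = -1)
G(P) = 0 (G(P) = 0*(-3/(-1)) = 0*(-3*(-1)) = 0*3 = 0)
((3*(-1))*G(-5))*2 = ((3*(-1))*0)*2 = -3*0*2 = 0*2 = 0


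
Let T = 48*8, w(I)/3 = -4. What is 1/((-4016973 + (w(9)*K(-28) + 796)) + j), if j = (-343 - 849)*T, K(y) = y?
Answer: -1/4473569 ≈ -2.2354e-7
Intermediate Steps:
w(I) = -12 (w(I) = 3*(-4) = -12)
T = 384
j = -457728 (j = (-343 - 849)*384 = -1192*384 = -457728)
1/((-4016973 + (w(9)*K(-28) + 796)) + j) = 1/((-4016973 + (-12*(-28) + 796)) - 457728) = 1/((-4016973 + (336 + 796)) - 457728) = 1/((-4016973 + 1132) - 457728) = 1/(-4015841 - 457728) = 1/(-4473569) = -1/4473569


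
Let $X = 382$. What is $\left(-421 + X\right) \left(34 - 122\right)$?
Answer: $3432$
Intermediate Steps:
$\left(-421 + X\right) \left(34 - 122\right) = \left(-421 + 382\right) \left(34 - 122\right) = \left(-39\right) \left(-88\right) = 3432$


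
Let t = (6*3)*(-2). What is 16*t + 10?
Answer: -566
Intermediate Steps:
t = -36 (t = 18*(-2) = -36)
16*t + 10 = 16*(-36) + 10 = -576 + 10 = -566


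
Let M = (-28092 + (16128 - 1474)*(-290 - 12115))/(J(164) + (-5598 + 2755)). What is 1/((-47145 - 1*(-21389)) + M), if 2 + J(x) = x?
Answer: 2681/112759126 ≈ 2.3776e-5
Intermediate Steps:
J(x) = -2 + x
M = 181810962/2681 (M = (-28092 + (16128 - 1474)*(-290 - 12115))/((-2 + 164) + (-5598 + 2755)) = (-28092 + 14654*(-12405))/(162 - 2843) = (-28092 - 181782870)/(-2681) = -181810962*(-1/2681) = 181810962/2681 ≈ 67815.)
1/((-47145 - 1*(-21389)) + M) = 1/((-47145 - 1*(-21389)) + 181810962/2681) = 1/((-47145 + 21389) + 181810962/2681) = 1/(-25756 + 181810962/2681) = 1/(112759126/2681) = 2681/112759126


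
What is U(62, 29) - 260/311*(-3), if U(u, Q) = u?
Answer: 20062/311 ≈ 64.508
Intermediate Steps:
U(62, 29) - 260/311*(-3) = 62 - 260/311*(-3) = 62 + 780/311 = 20062/311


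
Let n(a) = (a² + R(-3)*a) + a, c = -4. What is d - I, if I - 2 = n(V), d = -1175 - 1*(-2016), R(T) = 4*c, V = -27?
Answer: -295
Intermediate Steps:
R(T) = -16 (R(T) = 4*(-4) = -16)
d = 841 (d = -1175 + 2016 = 841)
n(a) = a² - 15*a (n(a) = (a² - 16*a) + a = a² - 15*a)
I = 1136 (I = 2 - 27*(-15 - 27) = 2 - 27*(-42) = 2 + 1134 = 1136)
d - I = 841 - 1*1136 = 841 - 1136 = -295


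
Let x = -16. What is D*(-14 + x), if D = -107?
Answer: 3210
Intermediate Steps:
D*(-14 + x) = -107*(-14 - 16) = -107*(-30) = 3210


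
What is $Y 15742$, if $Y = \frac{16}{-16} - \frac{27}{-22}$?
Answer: $\frac{39355}{11} \approx 3577.7$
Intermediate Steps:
$Y = \frac{5}{22}$ ($Y = 16 \left(- \frac{1}{16}\right) - - \frac{27}{22} = -1 + \frac{27}{22} = \frac{5}{22} \approx 0.22727$)
$Y 15742 = \frac{5}{22} \cdot 15742 = \frac{39355}{11}$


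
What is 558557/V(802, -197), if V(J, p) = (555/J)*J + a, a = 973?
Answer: 558557/1528 ≈ 365.55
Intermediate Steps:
V(J, p) = 1528 (V(J, p) = (555/J)*J + 973 = 555 + 973 = 1528)
558557/V(802, -197) = 558557/1528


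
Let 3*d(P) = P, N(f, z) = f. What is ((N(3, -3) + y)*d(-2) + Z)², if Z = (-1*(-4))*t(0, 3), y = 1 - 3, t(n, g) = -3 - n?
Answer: 1444/9 ≈ 160.44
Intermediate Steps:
d(P) = P/3
y = -2
Z = -12 (Z = (-1*(-4))*(-3 - 1*0) = 4*(-3 + 0) = 4*(-3) = -12)
((N(3, -3) + y)*d(-2) + Z)² = ((3 - 2)*((⅓)*(-2)) - 12)² = (1*(-⅔) - 12)² = (-⅔ - 12)² = (-38/3)² = 1444/9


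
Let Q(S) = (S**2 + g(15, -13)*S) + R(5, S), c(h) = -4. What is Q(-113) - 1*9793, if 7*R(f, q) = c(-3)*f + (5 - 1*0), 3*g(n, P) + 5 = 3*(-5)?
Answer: 78271/21 ≈ 3727.2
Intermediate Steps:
g(n, P) = -20/3 (g(n, P) = -5/3 + (3*(-5))/3 = -5/3 + (1/3)*(-15) = -5/3 - 5 = -20/3)
R(f, q) = 5/7 - 4*f/7 (R(f, q) = (-4*f + (5 - 1*0))/7 = (-4*f + (5 + 0))/7 = (-4*f + 5)/7 = (5 - 4*f)/7 = 5/7 - 4*f/7)
Q(S) = -15/7 + S**2 - 20*S/3 (Q(S) = (S**2 - 20*S/3) + (5/7 - 4/7*5) = (S**2 - 20*S/3) + (5/7 - 20/7) = (S**2 - 20*S/3) - 15/7 = -15/7 + S**2 - 20*S/3)
Q(-113) - 1*9793 = (-15/7 + (-113)**2 - 20/3*(-113)) - 1*9793 = (-15/7 + 12769 + 2260/3) - 9793 = 283924/21 - 9793 = 78271/21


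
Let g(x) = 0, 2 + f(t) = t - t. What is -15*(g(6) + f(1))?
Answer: 30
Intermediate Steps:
f(t) = -2 (f(t) = -2 + (t - t) = -2 + 0 = -2)
-15*(g(6) + f(1)) = -15*(0 - 2) = -15*(-2) = 30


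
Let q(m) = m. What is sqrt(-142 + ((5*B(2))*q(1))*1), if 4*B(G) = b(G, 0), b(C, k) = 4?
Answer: I*sqrt(137) ≈ 11.705*I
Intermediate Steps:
B(G) = 1 (B(G) = (1/4)*4 = 1)
sqrt(-142 + ((5*B(2))*q(1))*1) = sqrt(-142 + ((5*1)*1)*1) = sqrt(-142 + (5*1)*1) = sqrt(-142 + 5*1) = sqrt(-142 + 5) = sqrt(-137) = I*sqrt(137)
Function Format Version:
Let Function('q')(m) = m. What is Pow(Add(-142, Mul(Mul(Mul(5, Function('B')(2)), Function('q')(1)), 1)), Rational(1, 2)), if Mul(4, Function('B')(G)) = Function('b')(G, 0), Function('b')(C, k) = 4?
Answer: Mul(I, Pow(137, Rational(1, 2))) ≈ Mul(11.705, I)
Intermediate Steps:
Function('B')(G) = 1 (Function('B')(G) = Mul(Rational(1, 4), 4) = 1)
Pow(Add(-142, Mul(Mul(Mul(5, Function('B')(2)), Function('q')(1)), 1)), Rational(1, 2)) = Pow(Add(-142, Mul(Mul(Mul(5, 1), 1), 1)), Rational(1, 2)) = Pow(Add(-142, Mul(Mul(5, 1), 1)), Rational(1, 2)) = Pow(Add(-142, Mul(5, 1)), Rational(1, 2)) = Pow(Add(-142, 5), Rational(1, 2)) = Pow(-137, Rational(1, 2)) = Mul(I, Pow(137, Rational(1, 2)))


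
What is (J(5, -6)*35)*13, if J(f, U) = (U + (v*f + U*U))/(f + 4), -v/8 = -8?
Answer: 159250/9 ≈ 17694.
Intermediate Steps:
v = 64 (v = -8*(-8) = 64)
J(f, U) = (U + U² + 64*f)/(4 + f) (J(f, U) = (U + (64*f + U*U))/(f + 4) = (U + (64*f + U²))/(4 + f) = (U + (U² + 64*f))/(4 + f) = (U + U² + 64*f)/(4 + f))
(J(5, -6)*35)*13 = (((-6 + (-6)² + 64*5)/(4 + 5))*35)*13 = (((-6 + 36 + 320)/9)*35)*13 = (((⅑)*350)*35)*13 = ((350/9)*35)*13 = (12250/9)*13 = 159250/9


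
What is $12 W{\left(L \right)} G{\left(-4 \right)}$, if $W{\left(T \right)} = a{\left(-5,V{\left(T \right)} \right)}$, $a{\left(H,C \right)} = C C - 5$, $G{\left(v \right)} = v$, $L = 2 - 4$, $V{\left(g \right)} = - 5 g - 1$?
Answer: $-3648$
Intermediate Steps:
$V{\left(g \right)} = -1 - 5 g$
$L = -2$ ($L = 2 - 4 = -2$)
$a{\left(H,C \right)} = -5 + C^{2}$ ($a{\left(H,C \right)} = C^{2} - 5 = -5 + C^{2}$)
$W{\left(T \right)} = -5 + \left(-1 - 5 T\right)^{2}$
$12 W{\left(L \right)} G{\left(-4 \right)} = 12 \left(-5 + \left(1 + 5 \left(-2\right)\right)^{2}\right) \left(-4\right) = 12 \left(-5 + \left(1 - 10\right)^{2}\right) \left(-4\right) = 12 \left(-5 + \left(-9\right)^{2}\right) \left(-4\right) = 12 \left(-5 + 81\right) \left(-4\right) = 12 \cdot 76 \left(-4\right) = 912 \left(-4\right) = -3648$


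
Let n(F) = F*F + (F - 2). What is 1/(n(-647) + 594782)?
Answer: 1/1012742 ≈ 9.8742e-7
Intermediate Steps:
n(F) = -2 + F + F² (n(F) = F² + (-2 + F) = -2 + F + F²)
1/(n(-647) + 594782) = 1/((-2 - 647 + (-647)²) + 594782) = 1/((-2 - 647 + 418609) + 594782) = 1/(417960 + 594782) = 1/1012742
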